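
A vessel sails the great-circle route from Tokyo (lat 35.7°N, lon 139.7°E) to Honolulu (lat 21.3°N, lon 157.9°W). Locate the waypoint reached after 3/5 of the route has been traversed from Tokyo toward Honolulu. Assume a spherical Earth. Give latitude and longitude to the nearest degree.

The haversine formula gives a central angle δ ≈ 0.973 rad (55.8°) between the endpoints.
Interpolate at f = 3/5 with slerp weights a = sin((1−f)δ)/sin δ ≈ 0.459, b = sin(fδ)/sin δ ≈ 0.667.
p = a·p₁ + b·p₂ ≈ (-0.860, 0.007, 0.510); φ = arcsin(p_z) ≈ 30.67°, λ = atan2(p_y, p_x) ≈ 179.51°.

≈ lat 31°N, lon 180°E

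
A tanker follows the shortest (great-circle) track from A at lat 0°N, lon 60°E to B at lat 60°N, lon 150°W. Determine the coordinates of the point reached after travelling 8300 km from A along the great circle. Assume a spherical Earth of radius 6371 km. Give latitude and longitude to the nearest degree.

The haversine formula gives a central angle δ ≈ 2.019 rad (115.7°) between the endpoints. The total great-circle distance is δ·R ≈ 2.019 × 6371 ≈ 12861 km, so the target fraction is f = 8300/12861 ≈ 0.645.
Interpolate at f ≈ 0.645 with slerp weights a = sin((1−f)δ)/sin δ ≈ 0.728, b = sin(fδ)/sin δ ≈ 1.070.
p = a·p₁ + b·p₂ ≈ (-0.099, 0.363, 0.926); φ = arcsin(p_z) ≈ 67.89°, λ = atan2(p_y, p_x) ≈ 105.28°.

≈ lat 68°N, lon 105°E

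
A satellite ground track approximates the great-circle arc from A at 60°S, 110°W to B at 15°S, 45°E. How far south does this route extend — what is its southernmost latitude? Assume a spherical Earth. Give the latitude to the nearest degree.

The great circle lies in the plane with unit normal n̂ = (p₁ × p₂)/|p₁ × p₂|.
Here n̂_z ≈ +0.209; the vertex latitude is φ_max = arccos|n̂_z| ≈ 77.9°.
Check via Clairaut: cos φ_max = |cos φ₁| · sin C = cos(60.0°)·sin(155.3°) ≈ 0.209, again giving ≈ 77.9°.

≈ 78°S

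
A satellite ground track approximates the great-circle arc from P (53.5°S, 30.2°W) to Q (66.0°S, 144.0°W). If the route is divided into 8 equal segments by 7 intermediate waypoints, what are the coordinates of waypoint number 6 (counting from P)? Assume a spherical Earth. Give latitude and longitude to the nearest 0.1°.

≈ (72.6°S, 112.9°W)

Write both endpoints as unit vectors p₁, p₂ with components (cos φ cos λ, cos φ sin λ, sin φ).
The central angle between the endpoints is δ = arccos(p₁·p₂) ≈ 0.881 rad (50.5°).
Interpolate at f = 6/8 with slerp weights a = sin((1−f)δ)/sin δ ≈ 0.283, b = sin(fδ)/sin δ ≈ 0.796.
p = a·p₁ + b·p₂ ≈ (-0.116, -0.275, -0.954); φ = arcsin(p_z) ≈ -72.63°, λ = atan2(p_y, p_x) ≈ -112.91°.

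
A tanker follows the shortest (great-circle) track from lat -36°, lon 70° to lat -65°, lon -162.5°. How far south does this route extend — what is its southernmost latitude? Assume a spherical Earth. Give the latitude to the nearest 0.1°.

The great circle lies in the plane with unit normal n̂ = (p₁ × p₂)/|p₁ × p₂|.
Here n̂_z ≈ +0.287; the vertex latitude is φ_max = arccos|n̂_z| ≈ 73.3°.
Check via Clairaut: cos φ_max = |cos φ₁| · sin C = cos(36.0°)·sin(159.2°) ≈ 0.287, again giving ≈ 73.3°.

≈ -73.3°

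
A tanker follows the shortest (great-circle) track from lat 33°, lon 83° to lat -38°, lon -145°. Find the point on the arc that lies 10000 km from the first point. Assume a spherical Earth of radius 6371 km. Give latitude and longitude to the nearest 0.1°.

≈ lat -17.8°, lon 160.9°

Write both endpoints as unit vectors p₁, p₂ with components (cos φ cos λ, cos φ sin λ, sin φ).
The central angle between the endpoints is δ = arccos(p₁·p₂) ≈ 2.462 rad (141.0°). The total great-circle distance is δ·R ≈ 2.462 × 6371 ≈ 15682 km, so the target fraction is f = 10000/15682 ≈ 0.638.
Interpolate at f ≈ 0.638 with slerp weights a = sin((1−f)δ)/sin δ ≈ 1.238, b = sin(fδ)/sin δ ≈ 1.590.
p = a·p₁ + b·p₂ ≈ (-0.900, 0.311, -0.305); φ = arcsin(p_z) ≈ -17.76°, λ = atan2(p_y, p_x) ≈ 160.91°.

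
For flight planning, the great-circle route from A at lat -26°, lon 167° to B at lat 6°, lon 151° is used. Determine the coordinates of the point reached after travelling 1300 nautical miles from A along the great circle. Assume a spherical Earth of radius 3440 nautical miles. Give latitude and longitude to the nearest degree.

≈ lat -7°, lon 157°

Write both endpoints as unit vectors p₁, p₂ with components (cos φ cos λ, cos φ sin λ, sin φ).
The central angle between the endpoints is δ = arccos(p₁·p₂) ≈ 0.621 rad (35.6°). The total great-circle distance is δ·R ≈ 0.621 × 3440 ≈ 2136 nmi, so the target fraction is f = 1300/2136 ≈ 0.609.
Interpolate at f ≈ 0.609 with slerp weights a = sin((1−f)δ)/sin δ ≈ 0.413, b = sin(fδ)/sin δ ≈ 0.634.
p = a·p₁ + b·p₂ ≈ (-0.914, 0.389, -0.115); φ = arcsin(p_z) ≈ -6.60°, λ = atan2(p_y, p_x) ≈ 156.92°.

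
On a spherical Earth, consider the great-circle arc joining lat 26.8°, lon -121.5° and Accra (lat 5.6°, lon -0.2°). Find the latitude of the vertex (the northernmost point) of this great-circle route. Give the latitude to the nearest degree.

≈ 33°

The great circle lies in the plane with unit normal n̂ = (p₁ × p₂)/|p₁ × p₂|.
Here n̂_z ≈ +0.835; the vertex latitude is φ_max = arccos|n̂_z| ≈ 33.4°.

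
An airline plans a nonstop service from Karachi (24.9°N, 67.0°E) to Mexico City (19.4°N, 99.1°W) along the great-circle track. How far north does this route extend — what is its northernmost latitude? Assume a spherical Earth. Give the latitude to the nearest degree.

≈ 73°N

The great circle lies in the plane with unit normal n̂ = (p₁ × p₂)/|p₁ × p₂|.
Here n̂_z ≈ -0.284; the vertex latitude is φ_max = arccos|n̂_z| ≈ 73.5°.
Check via Clairaut: cos φ_max = |cos φ₁| · sin C = cos(24.9°)·sin(18.3°) ≈ 0.284, again giving ≈ 73.5°.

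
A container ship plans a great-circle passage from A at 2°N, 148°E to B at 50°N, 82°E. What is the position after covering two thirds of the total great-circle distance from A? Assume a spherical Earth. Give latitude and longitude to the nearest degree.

≈ 38°N, 112°E

Convert each endpoint to a unit vector on the sphere (x = cos φ cos λ, y = cos φ sin λ, z = sin φ).
The central angle between the endpoints is δ = arccos(p₁·p₂) ≈ 1.279 rad (73.3°).
Interpolate at f = 2/3 with slerp weights a = sin((1−f)δ)/sin δ ≈ 0.432, b = sin(fδ)/sin δ ≈ 0.786.
p = a·p₁ + b·p₂ ≈ (-0.296, 0.729, 0.617); φ = arcsin(p_z) ≈ 38.12°, λ = atan2(p_y, p_x) ≈ 112.07°.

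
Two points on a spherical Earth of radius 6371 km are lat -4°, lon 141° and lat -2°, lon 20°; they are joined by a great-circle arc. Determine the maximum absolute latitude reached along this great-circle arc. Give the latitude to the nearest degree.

≈ -6°

The great circle lies in the plane with unit normal n̂ = (p₁ × p₂)/|p₁ × p₂|.
Here n̂_z ≈ -0.994; the vertex latitude is φ_max = arccos|n̂_z| ≈ 6.2°.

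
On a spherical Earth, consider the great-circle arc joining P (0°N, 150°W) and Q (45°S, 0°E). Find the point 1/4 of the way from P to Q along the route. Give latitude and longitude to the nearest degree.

Convert each endpoint to a unit vector on the sphere (x = cos φ cos λ, y = cos φ sin λ, z = sin φ).
The central angle between the endpoints is δ = arccos(p₁·p₂) ≈ 2.230 rad (127.8°).
Interpolate at f = 1/4 with slerp weights a = sin((1−f)δ)/sin δ ≈ 1.258, b = sin(fδ)/sin δ ≈ 0.669.
p = a·p₁ + b·p₂ ≈ (-0.617, -0.629, -0.473); φ = arcsin(p_z) ≈ -28.24°, λ = atan2(p_y, p_x) ≈ -134.42°.

≈ (28°S, 134°W)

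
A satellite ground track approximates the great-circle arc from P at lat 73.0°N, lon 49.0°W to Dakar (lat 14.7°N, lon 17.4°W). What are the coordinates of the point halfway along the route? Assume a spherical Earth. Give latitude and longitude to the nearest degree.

Convert each endpoint to a unit vector on the sphere (x = cos φ cos λ, y = cos φ sin λ, z = sin φ).
The central angle between the endpoints is δ = arccos(p₁·p₂) ≈ 1.066 rad (61.1°).
Interpolate at f = 1/2 with slerp weights a = sin((1−f)δ)/sin δ ≈ 0.581, b = sin(fδ)/sin δ ≈ 0.581.
p = a·p₁ + b·p₂ ≈ (0.647, -0.296, 0.702); φ = arcsin(p_z) ≈ 44.63°, λ = atan2(p_y, p_x) ≈ -24.58°.

≈ lat 45°N, lon 25°W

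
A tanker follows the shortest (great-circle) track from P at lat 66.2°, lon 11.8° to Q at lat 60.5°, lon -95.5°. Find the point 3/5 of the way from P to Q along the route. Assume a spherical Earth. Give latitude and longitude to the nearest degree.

Write both endpoints as unit vectors p₁, p₂ with components (cos φ cos λ, cos φ sin λ, sin φ).
The central angle between the endpoints is δ = arccos(p₁·p₂) ≈ 0.742 rad (42.5°).
Interpolate at f = 3/5 with slerp weights a = sin((1−f)δ)/sin δ ≈ 0.433, b = sin(fδ)/sin δ ≈ 0.637.
p = a·p₁ + b·p₂ ≈ (0.141, -0.277, 0.951); φ = arcsin(p_z) ≈ 71.91°, λ = atan2(p_y, p_x) ≈ -63.01°.

≈ lat 72°, lon -63°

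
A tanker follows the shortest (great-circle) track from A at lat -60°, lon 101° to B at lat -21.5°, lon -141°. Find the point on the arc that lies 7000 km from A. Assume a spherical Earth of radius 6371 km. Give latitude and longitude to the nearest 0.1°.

≈ lat -40.2°, lon -153.2°

Write both endpoints as unit vectors p₁, p₂ with components (cos φ cos λ, cos φ sin λ, sin φ).
The central angle between the endpoints is δ = arccos(p₁·p₂) ≈ 1.472 rad (84.3°). The total great-circle distance is δ·R ≈ 1.472 × 6371 ≈ 9376 km, so the target fraction is f = 7000/9376 ≈ 0.747.
Interpolate at f ≈ 0.747 with slerp weights a = sin((1−f)δ)/sin δ ≈ 0.366, b = sin(fδ)/sin δ ≈ 0.895.
p = a·p₁ + b·p₂ ≈ (-0.682, -0.344, -0.645); φ = arcsin(p_z) ≈ -40.17°, λ = atan2(p_y, p_x) ≈ -153.21°.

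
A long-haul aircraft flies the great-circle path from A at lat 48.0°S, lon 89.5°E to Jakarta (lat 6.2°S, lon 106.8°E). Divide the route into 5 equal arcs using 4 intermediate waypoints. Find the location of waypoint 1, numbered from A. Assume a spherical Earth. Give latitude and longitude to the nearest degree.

Write both endpoints as unit vectors p₁, p₂ with components (cos φ cos λ, cos φ sin λ, sin φ).
The central angle between the endpoints is δ = arccos(p₁·p₂) ≈ 0.774 rad (44.3°).
Interpolate at f = 1/5 with slerp weights a = sin((1−f)δ)/sin δ ≈ 0.830, b = sin(fδ)/sin δ ≈ 0.221.
p = a·p₁ + b·p₂ ≈ (-0.059, 0.765, -0.641); φ = arcsin(p_z) ≈ -39.85°, λ = atan2(p_y, p_x) ≈ 94.37°.

≈ lat 40°S, lon 94°E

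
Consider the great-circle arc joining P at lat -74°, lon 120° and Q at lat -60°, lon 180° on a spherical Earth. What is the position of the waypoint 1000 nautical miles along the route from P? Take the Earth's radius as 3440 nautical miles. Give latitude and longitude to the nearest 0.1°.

≈ lat -67.0°, lon 167.2°

Write both endpoints as unit vectors p₁, p₂ with components (cos φ cos λ, cos φ sin λ, sin φ).
The central angle between the endpoints is δ = arccos(p₁·p₂) ≈ 0.448 rad (25.7°). The total great-circle distance is δ·R ≈ 0.448 × 3440 ≈ 1541 nmi, so the target fraction is f = 1000/1541 ≈ 0.649.
Interpolate at f ≈ 0.649 with slerp weights a = sin((1−f)δ)/sin δ ≈ 0.361, b = sin(fδ)/sin δ ≈ 0.662.
p = a·p₁ + b·p₂ ≈ (-0.381, 0.086, -0.921); φ = arcsin(p_z) ≈ -67.02°, λ = atan2(p_y, p_x) ≈ 167.23°.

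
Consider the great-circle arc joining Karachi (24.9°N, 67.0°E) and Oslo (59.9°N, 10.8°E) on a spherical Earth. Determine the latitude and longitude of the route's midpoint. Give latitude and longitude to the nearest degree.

≈ 46°N, 48°E

Convert each endpoint to a unit vector on the sphere (x = cos φ cos λ, y = cos φ sin λ, z = sin φ).
The central angle between the endpoints is δ = arccos(p₁·p₂) ≈ 0.905 rad (51.9°).
Interpolate at f = 1/2 with slerp weights a = sin((1−f)δ)/sin δ ≈ 0.556, b = sin(fδ)/sin δ ≈ 0.556.
p = a·p₁ + b·p₂ ≈ (0.471, 0.516, 0.715); φ = arcsin(p_z) ≈ 45.65°, λ = atan2(p_y, p_x) ≈ 47.64°.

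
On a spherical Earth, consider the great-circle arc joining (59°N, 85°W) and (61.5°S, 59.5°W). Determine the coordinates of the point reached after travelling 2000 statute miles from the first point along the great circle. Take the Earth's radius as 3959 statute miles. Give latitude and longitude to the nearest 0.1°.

≈ (30.5°N, 77.2°W)

Convert each endpoint to a unit vector on the sphere (x = cos φ cos λ, y = cos φ sin λ, z = sin φ).
The central angle between the endpoints is δ = arccos(p₁·p₂) ≈ 2.131 rad (122.1°). The total great-circle distance is δ·R ≈ 2.131 × 3959 ≈ 8437 mi, so the target fraction is f = 2000/8437 ≈ 0.237.
Interpolate at f ≈ 0.237 with slerp weights a = sin((1−f)δ)/sin δ ≈ 1.179, b = sin(fδ)/sin δ ≈ 0.571.
p = a·p₁ + b·p₂ ≈ (0.191, -0.840, 0.508); φ = arcsin(p_z) ≈ 30.55°, λ = atan2(p_y, p_x) ≈ -77.17°.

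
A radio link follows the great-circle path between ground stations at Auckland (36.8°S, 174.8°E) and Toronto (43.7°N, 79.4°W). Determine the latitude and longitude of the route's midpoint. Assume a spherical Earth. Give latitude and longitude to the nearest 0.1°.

≈ 5.7°N, 136.2°W

From cos δ = sin φ₁ sin φ₂ + cos φ₁ cos φ₂ cos Δλ, the central angle is δ ≈ 2.179 rad (124.9°).
Interpolate at f = 1/2 with slerp weights a = sin((1−f)δ)/sin δ ≈ 1.080, b = sin(fδ)/sin δ ≈ 1.080.
p = a·p₁ + b·p₂ ≈ (-0.718, -0.689, 0.099); φ = arcsin(p_z) ≈ 5.69°, λ = atan2(p_y, p_x) ≈ -136.16°.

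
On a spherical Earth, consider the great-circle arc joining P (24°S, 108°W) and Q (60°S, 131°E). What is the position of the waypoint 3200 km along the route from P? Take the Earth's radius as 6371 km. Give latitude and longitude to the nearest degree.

≈ (49°S, 126°W)

The haversine formula gives a central angle δ ≈ 1.454 rad (83.3°) between the endpoints. The total great-circle distance is δ·R ≈ 1.454 × 6371 ≈ 9260 km, so the target fraction is f = 3200/9260 ≈ 0.346.
Interpolate at f ≈ 0.346 with slerp weights a = sin((1−f)δ)/sin δ ≈ 0.820, b = sin(fδ)/sin δ ≈ 0.485.
p = a·p₁ + b·p₂ ≈ (-0.390, -0.529, -0.753); φ = arcsin(p_z) ≈ -48.87°, λ = atan2(p_y, p_x) ≈ -126.41°.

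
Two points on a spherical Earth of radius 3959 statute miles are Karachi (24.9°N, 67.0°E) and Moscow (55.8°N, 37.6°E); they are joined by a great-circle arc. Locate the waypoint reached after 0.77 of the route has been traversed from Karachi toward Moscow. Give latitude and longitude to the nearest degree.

≈ 49°N, 47°E

Convert each endpoint to a unit vector on the sphere (x = cos φ cos λ, y = cos φ sin λ, z = sin φ).
The central angle between the endpoints is δ = arccos(p₁·p₂) ≈ 0.656 rad (37.6°).
Interpolate at f = 0.77 with slerp weights a = sin((1−f)δ)/sin δ ≈ 0.246, b = sin(fδ)/sin δ ≈ 0.793.
p = a·p₁ + b·p₂ ≈ (0.441, 0.478, 0.760); φ = arcsin(p_z) ≈ 49.46°, λ = atan2(p_y, p_x) ≈ 47.32°.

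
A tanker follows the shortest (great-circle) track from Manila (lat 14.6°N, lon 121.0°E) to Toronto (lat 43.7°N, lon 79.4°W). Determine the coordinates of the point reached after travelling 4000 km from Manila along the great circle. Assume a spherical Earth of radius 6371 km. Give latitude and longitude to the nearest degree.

≈ lat 48°N, lon 136°E

Convert each endpoint to a unit vector on the sphere (x = cos φ cos λ, y = cos φ sin λ, z = sin φ).
The central angle between the endpoints is δ = arccos(p₁·p₂) ≈ 2.073 rad (118.8°). The total great-circle distance is δ·R ≈ 2.073 × 6371 ≈ 13209 km, so the target fraction is f = 4000/13209 ≈ 0.303.
Interpolate at f ≈ 0.303 with slerp weights a = sin((1−f)δ)/sin δ ≈ 1.132, b = sin(fδ)/sin δ ≈ 0.670.
p = a·p₁ + b·p₂ ≈ (-0.475, 0.463, 0.748); φ = arcsin(p_z) ≈ 48.45°, λ = atan2(p_y, p_x) ≈ 135.75°.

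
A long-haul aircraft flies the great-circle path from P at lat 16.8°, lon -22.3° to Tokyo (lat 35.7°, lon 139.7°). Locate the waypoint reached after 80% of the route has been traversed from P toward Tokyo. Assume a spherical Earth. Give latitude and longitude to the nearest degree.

Convert each endpoint to a unit vector on the sphere (x = cos φ cos λ, y = cos φ sin λ, z = sin φ).
The central angle between the endpoints is δ = arccos(p₁·p₂) ≈ 2.178 rad (124.8°).
Interpolate at f = 0.80 with slerp weights a = sin((1−f)δ)/sin δ ≈ 0.514, b = sin(fδ)/sin δ ≈ 1.200.
p = a·p₁ + b·p₂ ≈ (-0.288, 0.444, 0.849); φ = arcsin(p_z) ≈ 58.07°, λ = atan2(p_y, p_x) ≈ 122.99°.

≈ lat 58°, lon 123°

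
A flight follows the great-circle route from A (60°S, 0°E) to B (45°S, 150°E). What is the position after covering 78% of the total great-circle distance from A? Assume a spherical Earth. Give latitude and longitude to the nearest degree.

Convert each endpoint to a unit vector on the sphere (x = cos φ cos λ, y = cos φ sin λ, z = sin φ).
The central angle between the endpoints is δ = arccos(p₁·p₂) ≈ 1.260 rad (72.2°).
Interpolate at f = 0.78 with slerp weights a = sin((1−f)δ)/sin δ ≈ 0.287, b = sin(fδ)/sin δ ≈ 0.874.
p = a·p₁ + b·p₂ ≈ (-0.391, 0.309, -0.867); φ = arcsin(p_z) ≈ -60.09°, λ = atan2(p_y, p_x) ≈ 141.72°.

≈ (60°S, 142°E)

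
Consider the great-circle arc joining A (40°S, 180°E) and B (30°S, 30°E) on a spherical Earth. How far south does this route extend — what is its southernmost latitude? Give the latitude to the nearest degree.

The great circle lies in the plane with unit normal n̂ = (p₁ × p₂)/|p₁ × p₂|.
Here n̂_z ≈ -0.343; the vertex latitude is φ_max = arccos|n̂_z| ≈ 69.9°.
Check via Clairaut: cos φ_max = |cos φ₁| · sin C = cos(40.0°)·sin(153.4°) ≈ 0.343, again giving ≈ 69.9°.

≈ 70°S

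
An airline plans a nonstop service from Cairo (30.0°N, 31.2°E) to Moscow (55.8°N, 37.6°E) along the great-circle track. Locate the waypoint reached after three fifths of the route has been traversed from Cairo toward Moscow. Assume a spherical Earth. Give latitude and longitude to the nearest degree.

The haversine formula gives a central angle δ ≈ 0.457 rad (26.2°) between the endpoints.
Interpolate at f = 3/5 with slerp weights a = sin((1−f)δ)/sin δ ≈ 0.412, b = sin(fδ)/sin δ ≈ 0.614.
p = a·p₁ + b·p₂ ≈ (0.578, 0.395, 0.714); φ = arcsin(p_z) ≈ 45.52°, λ = atan2(p_y, p_x) ≈ 34.35°.

≈ 46°N, 34°E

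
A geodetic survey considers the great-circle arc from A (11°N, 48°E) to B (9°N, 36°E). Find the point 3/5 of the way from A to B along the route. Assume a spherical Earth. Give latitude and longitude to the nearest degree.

≈ (10°N, 41°E)

Write both endpoints as unit vectors p₁, p₂ with components (cos φ cos λ, cos φ sin λ, sin φ).
The central angle between the endpoints is δ = arccos(p₁·p₂) ≈ 0.209 rad (12.0°).
Interpolate at f = 3/5 with slerp weights a = sin((1−f)δ)/sin δ ≈ 0.402, b = sin(fδ)/sin δ ≈ 0.603.
p = a·p₁ + b·p₂ ≈ (0.746, 0.644, 0.171); φ = arcsin(p_z) ≈ 9.85°, λ = atan2(p_y, p_x) ≈ 40.78°.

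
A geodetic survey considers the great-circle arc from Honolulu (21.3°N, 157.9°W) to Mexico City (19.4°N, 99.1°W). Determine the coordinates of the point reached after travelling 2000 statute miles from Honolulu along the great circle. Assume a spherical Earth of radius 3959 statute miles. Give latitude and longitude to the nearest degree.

≈ (23°N, 127°W)

Convert each endpoint to a unit vector on the sphere (x = cos φ cos λ, y = cos φ sin λ, z = sin φ).
The central angle between the endpoints is δ = arccos(p₁·p₂) ≈ 0.957 rad (54.8°). The total great-circle distance is δ·R ≈ 0.957 × 3959 ≈ 3789 mi, so the target fraction is f = 2000/3789 ≈ 0.528.
Interpolate at f ≈ 0.528 with slerp weights a = sin((1−f)δ)/sin δ ≈ 0.534, b = sin(fδ)/sin δ ≈ 0.592.
p = a·p₁ + b·p₂ ≈ (-0.549, -0.739, 0.391); φ = arcsin(p_z) ≈ 23.00°, λ = atan2(p_y, p_x) ≈ -126.65°.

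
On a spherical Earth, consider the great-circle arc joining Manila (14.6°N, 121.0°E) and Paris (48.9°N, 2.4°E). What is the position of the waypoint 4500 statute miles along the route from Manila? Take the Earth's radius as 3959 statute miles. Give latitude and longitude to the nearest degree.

≈ (55°N, 54°E)

The haversine formula gives a central angle δ ≈ 1.686 rad (96.6°) between the endpoints. The total great-circle distance is δ·R ≈ 1.686 × 3959 ≈ 6673 mi, so the target fraction is f = 4500/6673 ≈ 0.674.
Interpolate at f ≈ 0.674 with slerp weights a = sin((1−f)δ)/sin δ ≈ 0.525, b = sin(fδ)/sin δ ≈ 0.913.
p = a·p₁ + b·p₂ ≈ (0.338, 0.461, 0.821); φ = arcsin(p_z) ≈ 55.14°, λ = atan2(p_y, p_x) ≈ 53.74°.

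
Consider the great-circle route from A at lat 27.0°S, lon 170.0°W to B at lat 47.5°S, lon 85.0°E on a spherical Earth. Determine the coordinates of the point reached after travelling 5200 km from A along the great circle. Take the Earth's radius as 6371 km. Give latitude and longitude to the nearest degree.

From cos δ = sin φ₁ sin φ₂ + cos φ₁ cos φ₂ cos Δλ, the central angle is δ ≈ 1.391 rad (79.7°). The total great-circle distance is δ·R ≈ 1.391 × 6371 ≈ 8861 km, so the target fraction is f = 5200/8861 ≈ 0.587.
Interpolate at f ≈ 0.587 with slerp weights a = sin((1−f)δ)/sin δ ≈ 0.553, b = sin(fδ)/sin δ ≈ 0.740.
p = a·p₁ + b·p₂ ≈ (-0.441, 0.413, -0.797); φ = arcsin(p_z) ≈ -52.82°, λ = atan2(p_y, p_x) ≈ 136.90°.

≈ lat 53°S, lon 137°E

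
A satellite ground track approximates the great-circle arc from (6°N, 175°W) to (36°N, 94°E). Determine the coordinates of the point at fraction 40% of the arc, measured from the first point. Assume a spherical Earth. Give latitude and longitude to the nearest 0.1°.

≈ (24.8°N, 154.3°E)

From cos δ = sin φ₁ sin φ₂ + cos φ₁ cos φ₂ cos Δλ, the central angle is δ ≈ 1.523 rad (87.3°).
Interpolate at f = 0.40 with slerp weights a = sin((1−f)δ)/sin δ ≈ 0.793, b = sin(fδ)/sin δ ≈ 0.573.
p = a·p₁ + b·p₂ ≈ (-0.818, 0.394, 0.420); φ = arcsin(p_z) ≈ 24.81°, λ = atan2(p_y, p_x) ≈ 154.29°.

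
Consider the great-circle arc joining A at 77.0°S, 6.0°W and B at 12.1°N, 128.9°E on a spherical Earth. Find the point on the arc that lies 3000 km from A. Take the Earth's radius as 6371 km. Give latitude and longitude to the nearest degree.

≈ 70°S, 100°E

From cos δ = sin φ₁ sin φ₂ + cos φ₁ cos φ₂ cos Δλ, the central angle is δ ≈ 1.939 rad (111.1°). The total great-circle distance is δ·R ≈ 1.939 × 6371 ≈ 12350 km, so the target fraction is f = 3000/12350 ≈ 0.243.
Interpolate at f ≈ 0.243 with slerp weights a = sin((1−f)δ)/sin δ ≈ 1.066, b = sin(fδ)/sin δ ≈ 0.486.
p = a·p₁ + b·p₂ ≈ (-0.060, 0.345, -0.937); φ = arcsin(p_z) ≈ -69.51°, λ = atan2(p_y, p_x) ≈ 99.88°.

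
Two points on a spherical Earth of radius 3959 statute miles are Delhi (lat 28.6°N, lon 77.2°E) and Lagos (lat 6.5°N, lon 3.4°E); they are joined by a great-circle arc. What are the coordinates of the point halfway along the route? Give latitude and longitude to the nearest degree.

Convert each endpoint to a unit vector on the sphere (x = cos φ cos λ, y = cos φ sin λ, z = sin φ).
The central angle between the endpoints is δ = arccos(p₁·p₂) ≈ 1.269 rad (72.7°).
Interpolate at f = 1/2 with slerp weights a = sin((1−f)δ)/sin δ ≈ 0.621, b = sin(fδ)/sin δ ≈ 0.621.
p = a·p₁ + b·p₂ ≈ (0.736, 0.568, 0.367); φ = arcsin(p_z) ≈ 21.56°, λ = atan2(p_y, p_x) ≈ 37.65°.

≈ lat 22°N, lon 38°E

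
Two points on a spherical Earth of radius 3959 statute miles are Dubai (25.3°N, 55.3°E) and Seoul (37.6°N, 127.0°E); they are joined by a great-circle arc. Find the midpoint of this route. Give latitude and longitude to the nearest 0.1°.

Write both endpoints as unit vectors p₁, p₂ with components (cos φ cos λ, cos φ sin λ, sin φ).
The central angle between the endpoints is δ = arccos(p₁·p₂) ≈ 1.064 rad (60.9°).
Interpolate at f = 1/2 with slerp weights a = sin((1−f)δ)/sin δ ≈ 0.580, b = sin(fδ)/sin δ ≈ 0.580.
p = a·p₁ + b·p₂ ≈ (0.022, 0.798, 0.602); φ = arcsin(p_z) ≈ 37.01°, λ = atan2(p_y, p_x) ≈ 88.42°.

≈ (37.0°N, 88.4°E)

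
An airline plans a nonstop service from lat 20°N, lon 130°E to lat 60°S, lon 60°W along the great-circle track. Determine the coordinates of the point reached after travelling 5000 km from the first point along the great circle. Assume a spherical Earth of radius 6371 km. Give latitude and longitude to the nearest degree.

Convert each endpoint to a unit vector on the sphere (x = cos φ cos λ, y = cos φ sin λ, z = sin φ).
The central angle between the endpoints is δ = arccos(p₁·p₂) ≈ 2.432 rad (139.4°). The total great-circle distance is δ·R ≈ 2.432 × 6371 ≈ 15497 km, so the target fraction is f = 5000/15497 ≈ 0.323.
Interpolate at f ≈ 0.323 with slerp weights a = sin((1−f)δ)/sin δ ≈ 1.531, b = sin(fδ)/sin δ ≈ 1.085.
p = a·p₁ + b·p₂ ≈ (-0.654, 0.632, -0.416); φ = arcsin(p_z) ≈ -24.59°, λ = atan2(p_y, p_x) ≈ 135.95°.

≈ lat 25°S, lon 136°E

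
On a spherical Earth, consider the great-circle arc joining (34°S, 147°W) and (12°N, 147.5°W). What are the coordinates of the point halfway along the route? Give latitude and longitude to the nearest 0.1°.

≈ (11.0°S, 147.3°W)

Write both endpoints as unit vectors p₁, p₂ with components (cos φ cos λ, cos φ sin λ, sin φ).
The central angle between the endpoints is δ = arccos(p₁·p₂) ≈ 0.803 rad (46.0°).
Interpolate at f = 1/2 with slerp weights a = sin((1−f)δ)/sin δ ≈ 0.543, b = sin(fδ)/sin δ ≈ 0.543.
p = a·p₁ + b·p₂ ≈ (-0.826, -0.531, -0.191); φ = arcsin(p_z) ≈ -11.00°, λ = atan2(p_y, p_x) ≈ -147.27°.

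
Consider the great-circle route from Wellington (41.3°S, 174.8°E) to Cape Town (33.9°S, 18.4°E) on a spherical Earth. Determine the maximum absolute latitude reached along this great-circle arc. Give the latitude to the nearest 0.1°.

The great circle lies in the plane with unit normal n̂ = (p₁ × p₂)/|p₁ × p₂|.
Here n̂_z ≈ -0.255; the vertex latitude is φ_max = arccos|n̂_z| ≈ 75.2°.
Check via Clairaut: cos φ_max = |cos φ₁| · sin C = cos(41.3°)·sin(160.2°) ≈ 0.255, again giving ≈ 75.2°.

≈ 75.2°S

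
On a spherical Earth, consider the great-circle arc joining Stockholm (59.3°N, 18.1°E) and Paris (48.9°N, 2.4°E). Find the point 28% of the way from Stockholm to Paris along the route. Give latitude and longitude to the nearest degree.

≈ 57°N, 13°E

From cos δ = sin φ₁ sin φ₂ + cos φ₁ cos φ₂ cos Δλ, the central angle is δ ≈ 0.241 rad (13.8°).
Interpolate at f = 0.28 with slerp weights a = sin((1−f)δ)/sin δ ≈ 0.723, b = sin(fδ)/sin δ ≈ 0.283.
p = a·p₁ + b·p₂ ≈ (0.537, 0.123, 0.835); φ = arcsin(p_z) ≈ 56.61°, λ = atan2(p_y, p_x) ≈ 12.86°.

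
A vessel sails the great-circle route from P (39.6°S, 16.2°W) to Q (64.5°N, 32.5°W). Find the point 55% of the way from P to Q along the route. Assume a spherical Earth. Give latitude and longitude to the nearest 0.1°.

≈ (17.8°N, 22.6°W)

Convert each endpoint to a unit vector on the sphere (x = cos φ cos λ, y = cos φ sin λ, z = sin φ).
The central angle between the endpoints is δ = arccos(p₁·p₂) ≈ 1.831 rad (104.9°).
Interpolate at f = 0.55 with slerp weights a = sin((1−f)δ)/sin δ ≈ 0.759, b = sin(fδ)/sin δ ≈ 0.875.
p = a·p₁ + b·p₂ ≈ (0.879, -0.365, 0.305); φ = arcsin(p_z) ≈ 17.78°, λ = atan2(p_y, p_x) ≈ -22.57°.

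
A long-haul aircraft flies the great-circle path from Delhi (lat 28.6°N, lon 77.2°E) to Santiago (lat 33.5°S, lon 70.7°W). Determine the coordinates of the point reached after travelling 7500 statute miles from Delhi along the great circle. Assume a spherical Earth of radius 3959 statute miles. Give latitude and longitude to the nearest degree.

≈ lat 24°S, lon 21°W

Convert each endpoint to a unit vector on the sphere (x = cos φ cos λ, y = cos φ sin λ, z = sin φ).
The central angle between the endpoints is δ = arccos(p₁·p₂) ≈ 2.656 rad (152.2°). The total great-circle distance is δ·R ≈ 2.656 × 3959 ≈ 10515 mi, so the target fraction is f = 7500/10515 ≈ 0.713.
Interpolate at f ≈ 0.713 with slerp weights a = sin((1−f)δ)/sin δ ≈ 1.479, b = sin(fδ)/sin δ ≈ 2.031.
p = a·p₁ + b·p₂ ≈ (0.848, -0.333, -0.413); φ = arcsin(p_z) ≈ -24.42°, λ = atan2(p_y, p_x) ≈ -21.44°.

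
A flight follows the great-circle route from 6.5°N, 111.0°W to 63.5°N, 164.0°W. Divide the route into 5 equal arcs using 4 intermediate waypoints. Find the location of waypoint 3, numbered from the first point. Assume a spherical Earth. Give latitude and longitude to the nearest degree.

≈ 43°N, 131°W

From cos δ = sin φ₁ sin φ₂ + cos φ₁ cos φ₂ cos Δλ, the central angle is δ ≈ 1.194 rad (68.4°).
Interpolate at f = 3/5 with slerp weights a = sin((1−f)δ)/sin δ ≈ 0.494, b = sin(fδ)/sin δ ≈ 0.706.
p = a·p₁ + b·p₂ ≈ (-0.479, -0.545, 0.688); φ = arcsin(p_z) ≈ 43.47°, λ = atan2(p_y, p_x) ≈ -131.29°.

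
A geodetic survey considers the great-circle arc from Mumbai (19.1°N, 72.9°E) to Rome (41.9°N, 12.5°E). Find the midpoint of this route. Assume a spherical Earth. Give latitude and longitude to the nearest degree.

Write both endpoints as unit vectors p₁, p₂ with components (cos φ cos λ, cos φ sin λ, sin φ).
The central angle between the endpoints is δ = arccos(p₁·p₂) ≈ 0.969 rad (55.5°).
Interpolate at f = 1/2 with slerp weights a = sin((1−f)δ)/sin δ ≈ 0.565, b = sin(fδ)/sin δ ≈ 0.565.
p = a·p₁ + b·p₂ ≈ (0.568, 0.601, 0.562); φ = arcsin(p_z) ≈ 34.21°, λ = atan2(p_y, p_x) ≈ 46.65°.

≈ (34°N, 47°E)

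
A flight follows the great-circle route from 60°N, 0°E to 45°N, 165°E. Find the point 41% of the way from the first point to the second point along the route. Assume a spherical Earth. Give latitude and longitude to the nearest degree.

From cos δ = sin φ₁ sin φ₂ + cos φ₁ cos φ₂ cos Δλ, the central angle is δ ≈ 1.297 rad (74.3°).
Interpolate at f = 0.41 with slerp weights a = sin((1−f)δ)/sin δ ≈ 0.719, b = sin(fδ)/sin δ ≈ 0.527.
p = a·p₁ + b·p₂ ≈ (0.000, 0.096, 0.995); φ = arcsin(p_z) ≈ 84.47°, λ = atan2(p_y, p_x) ≈ 89.98°.

≈ 84°N, 90°E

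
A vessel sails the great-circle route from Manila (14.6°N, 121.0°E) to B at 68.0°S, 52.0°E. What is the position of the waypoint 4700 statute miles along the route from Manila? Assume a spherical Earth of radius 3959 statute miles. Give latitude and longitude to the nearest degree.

The haversine formula gives a central angle δ ≈ 1.675 rad (96.0°) between the endpoints. The total great-circle distance is δ·R ≈ 1.675 × 3959 ≈ 6630 mi, so the target fraction is f = 4700/6630 ≈ 0.709.
Interpolate at f ≈ 0.709 with slerp weights a = sin((1−f)δ)/sin δ ≈ 0.471, b = sin(fδ)/sin δ ≈ 0.932.
p = a·p₁ + b·p₂ ≈ (-0.020, 0.666, -0.746); φ = arcsin(p_z) ≈ -48.22°, λ = atan2(p_y, p_x) ≈ 91.70°.

≈ 48°S, 92°E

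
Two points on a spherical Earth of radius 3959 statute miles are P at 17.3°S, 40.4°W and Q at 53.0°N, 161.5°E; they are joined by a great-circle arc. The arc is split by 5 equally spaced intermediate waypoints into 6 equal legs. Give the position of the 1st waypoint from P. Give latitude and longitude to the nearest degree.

Write both endpoints as unit vectors p₁, p₂ with components (cos φ cos λ, cos φ sin λ, sin φ).
The central angle between the endpoints is δ = arccos(p₁·p₂) ≈ 2.451 rad (140.4°).
Interpolate at f = 1/6 with slerp weights a = sin((1−f)δ)/sin δ ≈ 1.398, b = sin(fδ)/sin δ ≈ 0.623.
p = a·p₁ + b·p₂ ≈ (0.661, -0.746, 0.082); φ = arcsin(p_z) ≈ 4.70°, λ = atan2(p_y, p_x) ≈ -48.47°.

≈ 5°N, 48°W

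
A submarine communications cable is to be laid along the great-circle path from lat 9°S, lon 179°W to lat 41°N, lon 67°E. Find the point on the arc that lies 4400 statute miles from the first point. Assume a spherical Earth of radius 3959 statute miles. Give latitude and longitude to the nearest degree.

≈ lat 31°N, lon 129°E

From cos δ = sin φ₁ sin φ₂ + cos φ₁ cos φ₂ cos Δλ, the central angle is δ ≈ 1.989 rad (113.9°). The total great-circle distance is δ·R ≈ 1.989 × 3959 ≈ 7873 mi, so the target fraction is f = 4400/7873 ≈ 0.559.
Interpolate at f ≈ 0.559 with slerp weights a = sin((1−f)δ)/sin δ ≈ 0.841, b = sin(fδ)/sin δ ≈ 0.981.
p = a·p₁ + b·p₂ ≈ (-0.542, 0.667, 0.512); φ = arcsin(p_z) ≈ 30.78°, λ = atan2(p_y, p_x) ≈ 129.09°.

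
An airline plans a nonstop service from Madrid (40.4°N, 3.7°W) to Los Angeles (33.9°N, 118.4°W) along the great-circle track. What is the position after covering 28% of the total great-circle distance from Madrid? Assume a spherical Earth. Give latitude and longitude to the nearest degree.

≈ 52°N, 34°W

Convert each endpoint to a unit vector on the sphere (x = cos φ cos λ, y = cos φ sin λ, z = sin φ).
The central angle between the endpoints is δ = arccos(p₁·p₂) ≈ 1.473 rad (84.4°).
Interpolate at f = 0.28 with slerp weights a = sin((1−f)δ)/sin δ ≈ 0.877, b = sin(fδ)/sin δ ≈ 0.403.
p = a·p₁ + b·p₂ ≈ (0.507, -0.337, 0.793); φ = arcsin(p_z) ≈ 52.47°, λ = atan2(p_y, p_x) ≈ -33.61°.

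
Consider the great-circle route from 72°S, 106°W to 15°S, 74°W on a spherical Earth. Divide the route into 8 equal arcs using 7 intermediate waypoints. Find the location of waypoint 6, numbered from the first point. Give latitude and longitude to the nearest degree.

Write both endpoints as unit vectors p₁, p₂ with components (cos φ cos λ, cos φ sin λ, sin φ).
The central angle between the endpoints is δ = arccos(p₁·p₂) ≈ 1.048 rad (60.0°).
Interpolate at f = 6/8 with slerp weights a = sin((1−f)δ)/sin δ ≈ 0.299, b = sin(fδ)/sin δ ≈ 0.817.
p = a·p₁ + b·p₂ ≈ (0.192, -0.847, -0.496); φ = arcsin(p_z) ≈ -29.71°, λ = atan2(p_y, p_x) ≈ -77.23°.

≈ 30°S, 77°W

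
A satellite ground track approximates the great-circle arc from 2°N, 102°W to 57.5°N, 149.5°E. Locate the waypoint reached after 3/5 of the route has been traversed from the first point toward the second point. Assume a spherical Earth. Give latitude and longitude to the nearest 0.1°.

Convert each endpoint to a unit vector on the sphere (x = cos φ cos λ, y = cos φ sin λ, z = sin φ).
The central angle between the endpoints is δ = arccos(p₁·p₂) ≈ 1.712 rad (98.1°).
Interpolate at f = 3/5 with slerp weights a = sin((1−f)δ)/sin δ ≈ 0.639, b = sin(fδ)/sin δ ≈ 0.865.
p = a·p₁ + b·p₂ ≈ (-0.533, -0.389, 0.751); φ = arcsin(p_z) ≈ 48.72°, λ = atan2(p_y, p_x) ≈ -143.89°.

≈ 48.7°N, 143.9°W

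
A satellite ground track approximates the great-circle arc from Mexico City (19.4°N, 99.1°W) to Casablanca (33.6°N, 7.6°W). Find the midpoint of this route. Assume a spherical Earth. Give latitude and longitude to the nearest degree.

≈ 35°N, 57°W

Write both endpoints as unit vectors p₁, p₂ with components (cos φ cos λ, cos φ sin λ, sin φ).
The central angle between the endpoints is δ = arccos(p₁·p₂) ≈ 1.407 rad (80.6°).
Interpolate at f = 1/2 with slerp weights a = sin((1−f)δ)/sin δ ≈ 0.656, b = sin(fδ)/sin δ ≈ 0.656.
p = a·p₁ + b·p₂ ≈ (0.443, -0.683, 0.581); φ = arcsin(p_z) ≈ 35.49°, λ = atan2(p_y, p_x) ≈ -57.00°.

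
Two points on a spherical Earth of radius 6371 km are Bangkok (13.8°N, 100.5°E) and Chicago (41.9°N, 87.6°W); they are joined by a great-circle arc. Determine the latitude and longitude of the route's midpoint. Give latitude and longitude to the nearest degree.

From cos δ = sin φ₁ sin φ₂ + cos φ₁ cos φ₂ cos Δλ, the central angle is δ ≈ 2.161 rad (123.8°).
Interpolate at f = 1/2 with slerp weights a = sin((1−f)δ)/sin δ ≈ 1.062, b = sin(fδ)/sin δ ≈ 1.062.
p = a·p₁ + b·p₂ ≈ (-0.155, 0.224, 0.962); φ = arcsin(p_z) ≈ 74.19°, λ = atan2(p_y, p_x) ≈ 124.62°.

≈ (74°N, 125°E)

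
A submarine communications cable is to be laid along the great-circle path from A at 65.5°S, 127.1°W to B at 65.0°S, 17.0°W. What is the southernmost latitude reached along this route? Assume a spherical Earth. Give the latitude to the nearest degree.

≈ 75°S

The great circle lies in the plane with unit normal n̂ = (p₁ × p₂)/|p₁ × p₂|.
Here n̂_z ≈ +0.255; the vertex latitude is φ_max = arccos|n̂_z| ≈ 75.2°.
Check via Clairaut: cos φ_max = |cos φ₁| · sin C = cos(65.5°)·sin(142.0°) ≈ 0.255, again giving ≈ 75.2°.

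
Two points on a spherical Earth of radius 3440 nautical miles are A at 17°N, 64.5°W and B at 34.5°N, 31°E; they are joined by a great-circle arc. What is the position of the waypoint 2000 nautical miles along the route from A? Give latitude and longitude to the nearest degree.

Convert each endpoint to a unit vector on the sphere (x = cos φ cos λ, y = cos φ sin λ, z = sin φ).
The central angle between the endpoints is δ = arccos(p₁·p₂) ≈ 1.481 rad (84.8°). The total great-circle distance is δ·R ≈ 1.481 × 3440 ≈ 5093 nmi, so the target fraction is f = 2000/5093 ≈ 0.393.
Interpolate at f ≈ 0.393 with slerp weights a = sin((1−f)δ)/sin δ ≈ 0.786, b = sin(fδ)/sin δ ≈ 0.551.
p = a·p₁ + b·p₂ ≈ (0.713, -0.444, 0.542); φ = arcsin(p_z) ≈ 32.83°, λ = atan2(p_y, p_x) ≈ -31.93°.

≈ 33°N, 32°W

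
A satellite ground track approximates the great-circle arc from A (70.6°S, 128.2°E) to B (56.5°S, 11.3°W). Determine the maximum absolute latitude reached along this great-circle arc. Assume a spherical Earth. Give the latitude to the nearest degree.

≈ 81°S

The great circle lies in the plane with unit normal n̂ = (p₁ × p₂)/|p₁ × p₂|.
Here n̂_z ≈ -0.156; the vertex latitude is φ_max = arccos|n̂_z| ≈ 81.0°.
Check via Clairaut: cos φ_max = |cos φ₁| · sin C = cos(70.6°)·sin(152.0°) ≈ 0.156, again giving ≈ 81.0°.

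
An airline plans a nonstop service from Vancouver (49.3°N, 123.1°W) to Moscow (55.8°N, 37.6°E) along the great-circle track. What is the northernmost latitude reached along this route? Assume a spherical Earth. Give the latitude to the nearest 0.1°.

≈ 82.7°N

The great circle lies in the plane with unit normal n̂ = (p₁ × p₂)/|p₁ × p₂|.
Here n̂_z ≈ +0.126; the vertex latitude is φ_max = arccos|n̂_z| ≈ 82.7°.
Check via Clairaut: cos φ_max = |cos φ₁| · sin C = cos(49.3°)·sin(11.2°) ≈ 0.126, again giving ≈ 82.7°.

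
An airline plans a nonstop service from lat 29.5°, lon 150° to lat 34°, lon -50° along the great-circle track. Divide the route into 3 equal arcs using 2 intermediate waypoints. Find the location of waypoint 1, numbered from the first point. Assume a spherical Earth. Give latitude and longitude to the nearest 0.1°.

The haversine formula gives a central angle δ ≈ 1.985 rad (113.7°) between the endpoints.
Interpolate at f = 1/3 with slerp weights a = sin((1−f)δ)/sin δ ≈ 1.059, b = sin(fδ)/sin δ ≈ 0.671.
p = a·p₁ + b·p₂ ≈ (-0.441, 0.035, 0.897); φ = arcsin(p_z) ≈ 63.77°, λ = atan2(p_y, p_x) ≈ 175.51°.

≈ lat 63.8°, lon 175.5°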